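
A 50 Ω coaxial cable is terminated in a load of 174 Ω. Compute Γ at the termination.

Γ = 0.554

Γ = (Z_L − Z_0)/(Z_L + Z_0) = (174 − 50)/(174 + 50) = 124/224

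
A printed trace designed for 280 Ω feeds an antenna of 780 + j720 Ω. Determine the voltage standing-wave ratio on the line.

VSWR ≈ 5.33

Γ = (Z_L − Z_0)/(Z_L + Z_0) = (500 + j720)/(1060 + j720)
|Γ| = 877/1280 = 0.684
VSWR = (1 + |Γ|)/(1 − |Γ|) = 1.68/0.316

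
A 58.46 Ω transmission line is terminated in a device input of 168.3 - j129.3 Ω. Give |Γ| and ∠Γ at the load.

Γ ≈ 0.65 ∠ -20°

Γ = (Z_L − Z_0)/(Z_L + Z_0) = (109.8 − j129.3)/(226.8 − j129.3)
|Γ| = 170/261 = 0.65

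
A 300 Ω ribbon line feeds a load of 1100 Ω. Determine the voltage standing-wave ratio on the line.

For a purely resistive load, VSWR = R_L/Z_0 or Z_0/R_L (whichever > 1) = 1100/300

VSWR ≈ 3.67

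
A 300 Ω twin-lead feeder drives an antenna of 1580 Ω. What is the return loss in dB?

RL ≈ 3.34 dB

Γ = (1580 − 300)/(1580 + 300) = 0.681
RL = −20·log₁₀|Γ| = −20·log₁₀(0.681)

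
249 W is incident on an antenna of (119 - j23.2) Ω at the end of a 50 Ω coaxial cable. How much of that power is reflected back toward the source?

P_reflected ≈ 45.3 W

|Γ| = |(69 − j23.2)/(169 − j23.2)| = 0.427
|Γ|² = 0.182
P_refl = |Γ|²·P_inc = 45.3 W, P_del = (1 − |Γ|²)·P_inc = 204 W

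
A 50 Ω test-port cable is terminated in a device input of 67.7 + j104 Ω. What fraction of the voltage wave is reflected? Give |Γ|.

|Γ| ≈ 0.672

Γ = (Z_L − Z_0)/(Z_L + Z_0) = (17.7 + j104)/(117.7 + j104)
|Γ| = 105/157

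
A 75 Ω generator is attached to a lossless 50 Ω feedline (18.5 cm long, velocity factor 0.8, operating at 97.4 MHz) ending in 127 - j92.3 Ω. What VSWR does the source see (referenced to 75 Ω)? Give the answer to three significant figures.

VSWR ≈ 4.02

λ = v/f = 0.8·c / 97.4 MHz = 2.46 m
βl = 2π·l/λ = 2π × 0.0751 = 27°
tan(βl) = 0.51
Z_in = Z_0·(Z_L + jZ_0·tanβl)/(Z_0 + jZ_L·tanβl) = 29.4 − j54 Ω
Γ_s = (Z_in − Z_s)/(Z_in + Z_s) = (-45.6 − j54)/(104 − j54), |Γ_s| = 0.602
VSWR = (1 + |Γ_s|)/(1 − |Γ_s|)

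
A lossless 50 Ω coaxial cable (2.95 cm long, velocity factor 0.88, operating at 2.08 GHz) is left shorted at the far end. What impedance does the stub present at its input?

λ = v/f = 0.88·c / 2.08 GHz = 0.127 m
βl = 2π·l/λ = 2π × 0.232 = 83.7°
tan(βl) = 9.02
For a shorted stub, Z_in = jZ_0·tan(βl)

Z_in ≈ +j451 Ω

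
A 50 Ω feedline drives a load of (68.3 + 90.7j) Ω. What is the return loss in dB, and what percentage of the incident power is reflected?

Γ = (18.3 + j90.7)/(118.3 + j90.7), |Γ| = 0.621
RL = −20·log₁₀(0.621) = 4.14 dB
P_refl/P_inc = |Γ|² = 0.385

RL ≈ 4.14 dB; 38.5% of incident power reflected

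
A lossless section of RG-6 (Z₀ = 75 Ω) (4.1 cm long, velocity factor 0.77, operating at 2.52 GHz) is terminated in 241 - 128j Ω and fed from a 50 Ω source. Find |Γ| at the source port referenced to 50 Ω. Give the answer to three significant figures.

λ = v/f = 0.77·c / 2.52 GHz = 0.0917 m
βl = 2π·l/λ = 2π × 0.447 = 161°
tan(βl) = -0.344
Z_in = Z_0·(Z_L + jZ_0·tanβl)/(Z_0 + jZ_L·tanβl) = 194 + j146 Ω
Γ_s = (Z_in − Z_s)/(Z_in + Z_s) = (144 + j146)/(244 + j146), |Γ_s| = 0.721

|Γ| ≈ 0.721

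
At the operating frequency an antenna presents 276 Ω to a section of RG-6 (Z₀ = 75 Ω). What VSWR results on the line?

VSWR ≈ 3.68

For a purely resistive load, VSWR = R_L/Z_0 or Z_0/R_L (whichever > 1) = 276/75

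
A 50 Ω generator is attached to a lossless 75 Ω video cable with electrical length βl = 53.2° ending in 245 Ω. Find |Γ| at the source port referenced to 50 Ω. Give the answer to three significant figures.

tan(βl) = 1.34
Z_in = Z_0·(Z_L + jZ_0·tanβl)/(Z_0 + jZ_L·tanβl) = 34 − j48.3 Ω
Γ_s = (Z_in − Z_s)/(Z_in + Z_s) = (-16 − j48.3)/(84 − j48.3), |Γ_s| = 0.525

|Γ| ≈ 0.525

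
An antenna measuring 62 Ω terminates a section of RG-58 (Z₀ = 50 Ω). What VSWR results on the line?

Γ = (62 − 50)/(62 + 50) = 0.107
VSWR = (1 + 0.107)/(1 − 0.107)

VSWR ≈ 1.24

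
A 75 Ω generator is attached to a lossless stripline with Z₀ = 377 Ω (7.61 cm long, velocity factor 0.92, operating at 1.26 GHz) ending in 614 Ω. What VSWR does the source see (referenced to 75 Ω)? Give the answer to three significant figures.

λ = v/f = 0.92·c / 1.26 GHz = 0.219 m
βl = 2π·l/λ = 2π × 0.347 = 125°
tan(βl) = -1.42
Z_in = Z_0·(Z_L + jZ_0·tanβl)/(Z_0 + jZ_L·tanβl) = 291 + j139 Ω
Γ_s = (Z_in − Z_s)/(Z_in + Z_s) = (216 + j139)/(366 + j139), |Γ_s| = 0.656
VSWR = (1 + |Γ_s|)/(1 − |Γ_s|)

VSWR ≈ 4.82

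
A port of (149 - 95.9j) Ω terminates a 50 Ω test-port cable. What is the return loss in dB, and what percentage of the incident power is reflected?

Γ = (99 − j95.9)/(199 − j95.9), |Γ| = 0.624
RL = −20·log₁₀(0.624) = 4.1 dB
P_refl/P_inc = |Γ|² = 0.389

RL ≈ 4.1 dB; 38.9% of incident power reflected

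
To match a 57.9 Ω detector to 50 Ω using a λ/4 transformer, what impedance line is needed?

Z_qwt = √(Z_0·R_L) = √(50 × 57.9) = √2895

Z_qwt ≈ 53.8 Ω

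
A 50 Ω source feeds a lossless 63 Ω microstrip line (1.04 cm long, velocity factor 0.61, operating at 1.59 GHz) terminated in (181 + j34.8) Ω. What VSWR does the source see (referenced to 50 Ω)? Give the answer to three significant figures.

λ = v/f = 0.61·c / 1.59 GHz = 0.115 m
βl = 2π·l/λ = 2π × 0.0904 = 32.5°
tan(βl) = 0.638
Z_in = Z_0·(Z_L + jZ_0·tanβl)/(Z_0 + jZ_L·tanβl) = 67.4 − j74.9 Ω
Γ_s = (Z_in − Z_s)/(Z_in + Z_s) = (17.4 − j74.9)/(117 − j74.9), |Γ_s| = 0.552
VSWR = (1 + |Γ_s|)/(1 − |Γ_s|)

VSWR ≈ 3.47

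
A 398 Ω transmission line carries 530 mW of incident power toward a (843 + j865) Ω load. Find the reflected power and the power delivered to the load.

P_reflected ≈ 219 mW; P_delivered ≈ 311 mW

|Γ| = |(445 + j865)/(1241 + j865)| = 0.643
|Γ|² = 0.414
P_refl = |Γ|²·P_inc = 219 mW, P_del = (1 − |Γ|²)·P_inc = 311 mW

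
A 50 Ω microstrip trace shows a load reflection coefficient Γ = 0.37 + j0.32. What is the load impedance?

Z_L = Z_0·(1 + Γ)/(1 − Γ) = 50·(1.37 + j0.32)/(0.63 − j0.32)

Z_L ≈ 76.2 + j64.1 Ω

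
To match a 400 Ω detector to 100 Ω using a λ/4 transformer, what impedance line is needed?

Z_qwt = √(Z_0·R_L) = √(100 × 400) = √40000

Z_qwt ≈ 200 Ω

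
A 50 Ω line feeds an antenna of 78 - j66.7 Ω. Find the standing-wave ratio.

VSWR ≈ 3.01

Γ = (Z_L − Z_0)/(Z_L + Z_0) = (28 − j66.7)/(128 − j66.7)
|Γ| = 72.3/144 = 0.501
VSWR = (1 + |Γ|)/(1 − |Γ|) = 1.5/0.499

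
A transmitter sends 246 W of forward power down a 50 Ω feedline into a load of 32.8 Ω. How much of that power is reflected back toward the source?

Γ = (32.8 − 50)/(32.8 + 50) = -0.208
|Γ|² = 0.0432
P_refl = |Γ|²·P_inc = 10.6 W, P_del = (1 − |Γ|²)·P_inc = 235 W

P_reflected ≈ 10.6 W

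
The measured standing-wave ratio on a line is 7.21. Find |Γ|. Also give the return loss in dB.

|Γ| = (S − 1)/(S + 1) = (7.21 − 1)/(7.21 + 1) = 6.21/8.21
RL = −20·log₁₀|Γ| = −20·log₁₀(0.756)

|Γ| ≈ 0.756; return loss ≈ 2.43 dB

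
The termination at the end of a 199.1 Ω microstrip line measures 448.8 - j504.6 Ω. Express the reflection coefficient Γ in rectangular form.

Γ = (Z_L − Z_0)/(Z_L + Z_0) = (249.7 − j504.6)/(647.9 − j504.6)

Γ ≈ 0.617 − j0.298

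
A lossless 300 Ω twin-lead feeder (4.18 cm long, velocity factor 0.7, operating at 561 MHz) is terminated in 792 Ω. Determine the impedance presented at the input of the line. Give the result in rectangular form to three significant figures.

λ = v/f = 0.7·c / 561 MHz = 0.374 m
βl = 2π·l/λ = 2π × 0.112 = 40.2°
tan(βl) = tan(40.2°) = 0.845
Z_in = Z_0·(Z_L + jZ_0·tanβl)/(Z_0 + jZ_L·tanβl)
     = 300·(792 + j254)/(300 + j669)

Z_in ≈ 227 − j253 Ω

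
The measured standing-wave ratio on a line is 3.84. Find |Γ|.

|Γ| = (S − 1)/(S + 1) = (3.84 − 1)/(3.84 + 1) = 2.84/4.84

|Γ| ≈ 0.587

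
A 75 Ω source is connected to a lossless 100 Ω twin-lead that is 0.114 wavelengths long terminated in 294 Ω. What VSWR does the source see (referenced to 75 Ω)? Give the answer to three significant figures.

VSWR ≈ 3.21

βl = 2π × 0.114 = 41°
tan(βl) = 0.871
Z_in = Z_0·(Z_L + jZ_0·tanβl)/(Z_0 + jZ_L·tanβl) = 68.4 − j88.1 Ω
Γ_s = (Z_in − Z_s)/(Z_in + Z_s) = (-6.55 − j88.1)/(143 − j88.1), |Γ_s| = 0.525
VSWR = (1 + |Γ_s|)/(1 − |Γ_s|)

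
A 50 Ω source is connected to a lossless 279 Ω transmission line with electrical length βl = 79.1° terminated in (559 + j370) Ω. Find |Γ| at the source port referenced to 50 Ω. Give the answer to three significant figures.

tan(βl) = 5.19
Z_in = Z_0·(Z_L + jZ_0·tanβl)/(Z_0 + jZ_L·tanβl) = 109 − j116 Ω
Γ_s = (Z_in − Z_s)/(Z_in + Z_s) = (59.4 − j116)/(159 − j116), |Γ_s| = 0.66

|Γ| ≈ 0.66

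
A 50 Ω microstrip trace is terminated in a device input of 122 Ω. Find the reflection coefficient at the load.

Γ = (Z_L − Z_0)/(Z_L + Z_0) = (122 − 50)/(122 + 50) = 72/172

Γ = 0.419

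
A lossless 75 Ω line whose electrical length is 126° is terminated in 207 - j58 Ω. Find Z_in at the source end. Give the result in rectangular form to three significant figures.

Z_in ≈ 41.5 + j55.2 Ω

tan(βl) = tan(126°) = -1.38
Z_in = Z_0·(Z_L + jZ_0·tanβl)/(Z_0 + jZ_L·tanβl)
     = 75·(207 − j161)/(-4.83 − j285)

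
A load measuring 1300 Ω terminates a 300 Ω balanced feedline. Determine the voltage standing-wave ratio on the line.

VSWR ≈ 4.33

Γ = (1300 − 300)/(1300 + 300) = 0.625
VSWR = (1 + 0.625)/(1 − 0.625)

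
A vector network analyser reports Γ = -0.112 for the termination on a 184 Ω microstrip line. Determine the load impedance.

Z_L ≈ 147 Ω

Z_L = Z_0·(1 + Γ)/(1 − Γ) = 184·(0.888)/(1.11)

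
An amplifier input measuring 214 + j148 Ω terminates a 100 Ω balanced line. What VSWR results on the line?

VSWR ≈ 3.33

Γ = (Z_L − Z_0)/(Z_L + Z_0) = (114 + j148)/(314 + j148)
|Γ| = 187/347 = 0.538
VSWR = (1 + |Γ|)/(1 − |Γ|) = 1.54/0.462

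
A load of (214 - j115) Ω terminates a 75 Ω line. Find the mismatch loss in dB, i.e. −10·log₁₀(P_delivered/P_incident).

Γ = (139 − j115)/(289 − j115), |Γ| = 0.58
|Γ|² = 0.336, so P_del/P_inc = 1 − |Γ|² = 0.664
ML = −10·log₁₀(1 − |Γ|²)

mismatch loss ≈ 1.78 dB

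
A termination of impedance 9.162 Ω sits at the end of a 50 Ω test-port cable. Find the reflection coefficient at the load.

Γ = -0.69

Γ = (Z_L − Z_0)/(Z_L + Z_0) = (9.162 − 50)/(9.162 + 50) = -40.84/59.16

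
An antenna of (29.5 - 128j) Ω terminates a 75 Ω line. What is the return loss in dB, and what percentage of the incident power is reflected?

Γ = (-45.5 − j128)/(104.5 − j128), |Γ| = 0.822
RL = −20·log₁₀(0.822) = 1.7 dB
P_refl/P_inc = |Γ|² = 0.676

RL ≈ 1.7 dB; 67.6% of incident power reflected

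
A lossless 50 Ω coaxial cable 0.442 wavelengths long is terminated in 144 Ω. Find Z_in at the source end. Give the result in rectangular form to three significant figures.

Z_in ≈ 74.7 + j63 Ω

βl = 2π × 0.442 = 159°
tan(βl) = tan(159°) = -0.381
Z_in = Z_0·(Z_L + jZ_0·tanβl)/(Z_0 + jZ_L·tanβl)
     = 50·(144 − j19.1)/(50 − j54.9)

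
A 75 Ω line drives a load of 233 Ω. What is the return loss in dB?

Γ = (233 − 75)/(233 + 75) = 0.513
RL = −20·log₁₀|Γ| = −20·log₁₀(0.513)

RL ≈ 5.8 dB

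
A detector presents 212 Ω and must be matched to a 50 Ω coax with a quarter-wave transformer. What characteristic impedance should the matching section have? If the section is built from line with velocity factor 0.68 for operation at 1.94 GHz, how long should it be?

Z_qwt = √(Z_0·R_L) = √(50 × 212) = √10600
λ = 0.68·c/f = 0.105 m, so l = λ/4 = 0.0263 m

Z_qwt ≈ 103 Ω; length ≈ 2.63 cm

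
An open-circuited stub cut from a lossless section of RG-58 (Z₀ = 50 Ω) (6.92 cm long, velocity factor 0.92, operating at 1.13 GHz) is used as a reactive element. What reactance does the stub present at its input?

X_in ≈ 10.6 Ω (inductive)

λ = v/f = 0.92·c / 1.13 GHz = 0.244 m
βl = 2π·l/λ = 2π × 0.283 = 102°
tan(βl) = -4.71
For an open-circuited stub, Z_in = −jZ_0·cot(βl) = −jZ_0/tan(βl)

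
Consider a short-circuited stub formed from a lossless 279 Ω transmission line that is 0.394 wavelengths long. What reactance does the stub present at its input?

X_in ≈ -219 Ω (capacitive)

βl = 2π × 0.394 = 142°
tan(βl) = -0.786
For a short-circuited stub, Z_in = jZ_0·tan(βl)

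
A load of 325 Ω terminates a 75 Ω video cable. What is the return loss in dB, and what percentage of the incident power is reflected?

Γ = (325 − 75)/(325 + 75) = 0.625
RL = −20·log₁₀(0.625) = 4.08 dB
P_refl/P_inc = |Γ|² = 0.391

RL ≈ 4.08 dB; 39.1% of incident power reflected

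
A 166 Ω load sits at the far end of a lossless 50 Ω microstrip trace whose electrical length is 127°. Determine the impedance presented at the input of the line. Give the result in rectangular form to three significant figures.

Z_in ≈ 22.5 + j32.6 Ω

tan(βl) = tan(127°) = -1.33
Z_in = Z_0·(Z_L + jZ_0·tanβl)/(Z_0 + jZ_L·tanβl)
     = 50·(166 − j66.4)/(50 − j220)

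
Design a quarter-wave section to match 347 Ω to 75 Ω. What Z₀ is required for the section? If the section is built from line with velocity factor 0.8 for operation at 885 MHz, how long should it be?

Z_qwt ≈ 161 Ω; length ≈ 6.78 cm

Z_qwt = √(Z_0·R_L) = √(75 × 347) = √26020
λ = 0.8·c/f = 0.271 m, so l = λ/4 = 0.0678 m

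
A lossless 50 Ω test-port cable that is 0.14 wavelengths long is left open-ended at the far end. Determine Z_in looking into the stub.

βl = 2π × 0.14 = 50.4°
tan(βl) = 1.21
For an open-ended stub, Z_in = −jZ_0·cot(βl) = −jZ_0/tan(βl)

Z_in ≈ −j41.4 Ω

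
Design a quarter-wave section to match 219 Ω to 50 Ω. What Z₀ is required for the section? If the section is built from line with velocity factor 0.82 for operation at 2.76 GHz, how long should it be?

Z_qwt ≈ 105 Ω; length ≈ 2.23 cm

Z_qwt = √(Z_0·R_L) = √(50 × 219) = √10950
λ = 0.82·c/f = 0.0891 m, so l = λ/4 = 0.0223 m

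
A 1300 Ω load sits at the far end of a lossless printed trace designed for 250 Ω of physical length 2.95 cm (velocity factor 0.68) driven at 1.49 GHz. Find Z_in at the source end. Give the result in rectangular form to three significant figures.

λ = v/f = 0.68·c / 1.49 GHz = 0.137 m
βl = 2π·l/λ = 2π × 0.215 = 77.6°
tan(βl) = tan(77.6°) = 4.54
Z_in = Z_0·(Z_L + jZ_0·tanβl)/(Z_0 + jZ_L·tanβl)
     = 250·(1300 + j1130)/(250 + j5900)

Z_in ≈ 50.3 − j53 Ω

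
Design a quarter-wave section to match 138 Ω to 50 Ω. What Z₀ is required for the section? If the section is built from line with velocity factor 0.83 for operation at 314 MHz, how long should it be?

Z_qwt ≈ 83.1 Ω; length ≈ 19.8 cm

Z_qwt = √(Z_0·R_L) = √(50 × 138) = √6900
λ = 0.83·c/f = 0.793 m, so l = λ/4 = 0.198 m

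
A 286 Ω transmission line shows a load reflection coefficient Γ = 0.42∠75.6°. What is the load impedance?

Z_L = Z_0·(1 + Γ)/(1 − Γ) = 286·(1.1 + j0.407)/(0.896 − j0.407)

Z_L ≈ 243 + j241 Ω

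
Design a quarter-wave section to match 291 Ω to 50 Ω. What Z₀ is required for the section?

Z_qwt = √(Z_0·R_L) = √(50 × 291) = √14550

Z_qwt ≈ 121 Ω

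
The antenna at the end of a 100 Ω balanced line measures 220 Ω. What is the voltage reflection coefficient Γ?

Γ = (Z_L − Z_0)/(Z_L + Z_0) = (220 − 100)/(220 + 100) = 120/320

Γ = 0.375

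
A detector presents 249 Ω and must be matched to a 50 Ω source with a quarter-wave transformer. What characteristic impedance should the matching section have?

Z_qwt ≈ 112 Ω

Z_qwt = √(Z_0·R_L) = √(50 × 249) = √12450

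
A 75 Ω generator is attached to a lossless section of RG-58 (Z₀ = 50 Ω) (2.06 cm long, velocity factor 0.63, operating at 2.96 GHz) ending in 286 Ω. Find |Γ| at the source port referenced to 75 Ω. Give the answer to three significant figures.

λ = v/f = 0.63·c / 2.96 GHz = 0.0639 m
βl = 2π·l/λ = 2π × 0.323 = 116°
tan(βl) = -2.04
Z_in = Z_0·(Z_L + jZ_0·tanβl)/(Z_0 + jZ_L·tanβl) = 10.8 + j23.6 Ω
Γ_s = (Z_in − Z_s)/(Z_in + Z_s) = (-64.2 + j23.6)/(85.8 + j23.6), |Γ_s| = 0.769

|Γ| ≈ 0.769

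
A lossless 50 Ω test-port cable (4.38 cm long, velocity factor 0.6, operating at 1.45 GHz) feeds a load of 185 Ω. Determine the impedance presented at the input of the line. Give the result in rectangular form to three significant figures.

Z_in ≈ 20.4 + j33.6 Ω

λ = v/f = 0.6·c / 1.45 GHz = 0.124 m
βl = 2π·l/λ = 2π × 0.353 = 127°
tan(βl) = tan(127°) = -1.33
Z_in = Z_0·(Z_L + jZ_0·tanβl)/(Z_0 + jZ_L·tanβl)
     = 50·(185 − j66.3)/(50 − j245)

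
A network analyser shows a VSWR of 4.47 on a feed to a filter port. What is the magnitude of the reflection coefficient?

|Γ| = (S − 1)/(S + 1) = (4.47 − 1)/(4.47 + 1) = 3.47/5.47

|Γ| ≈ 0.634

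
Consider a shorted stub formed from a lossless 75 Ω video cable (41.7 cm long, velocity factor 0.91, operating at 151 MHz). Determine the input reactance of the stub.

λ = v/f = 0.91·c / 151 MHz = 1.81 m
βl = 2π·l/λ = 2π × 0.231 = 83°
tan(βl) = 8.18
For a shorted stub, Z_in = jZ_0·tan(βl)

X_in ≈ 614 Ω (inductive)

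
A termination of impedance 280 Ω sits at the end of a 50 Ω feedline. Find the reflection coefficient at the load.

Γ = 0.697

Γ = (Z_L − Z_0)/(Z_L + Z_0) = (280 − 50)/(280 + 50) = 230/330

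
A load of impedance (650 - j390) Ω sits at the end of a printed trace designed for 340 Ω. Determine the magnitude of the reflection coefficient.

Γ = (Z_L − Z_0)/(Z_L + Z_0) = (310 − j390)/(990 − j390)
|Γ| = 498/1060

|Γ| ≈ 0.468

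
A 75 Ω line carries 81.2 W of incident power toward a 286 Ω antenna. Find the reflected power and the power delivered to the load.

Γ = (286 − 75)/(286 + 75) = 0.584
|Γ|² = 0.342
P_refl = |Γ|²·P_inc = 27.7 W, P_del = (1 − |Γ|²)·P_inc = 53.5 W

P_reflected ≈ 27.7 W; P_delivered ≈ 53.5 W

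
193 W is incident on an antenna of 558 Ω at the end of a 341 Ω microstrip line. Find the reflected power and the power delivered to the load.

Γ = (558 − 341)/(558 + 341) = 0.241
|Γ|² = 0.0583
P_refl = |Γ|²·P_inc = 11.2 W, P_del = (1 − |Γ|²)·P_inc = 182 W

P_reflected ≈ 11.2 W; P_delivered ≈ 182 W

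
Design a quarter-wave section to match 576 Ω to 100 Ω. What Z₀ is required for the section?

Z_qwt ≈ 240 Ω

Z_qwt = √(Z_0·R_L) = √(100 × 576) = √57600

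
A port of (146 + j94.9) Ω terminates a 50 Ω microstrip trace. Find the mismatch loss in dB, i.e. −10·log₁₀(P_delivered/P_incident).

Γ = (96 + j94.9)/(196 + j94.9), |Γ| = 0.62
|Γ|² = 0.384, so P_del/P_inc = 1 − |Γ|² = 0.616
ML = −10·log₁₀(1 − |Γ|²)

mismatch loss ≈ 2.11 dB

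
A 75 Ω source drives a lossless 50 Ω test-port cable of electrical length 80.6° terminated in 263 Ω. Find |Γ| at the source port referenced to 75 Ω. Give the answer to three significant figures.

|Γ| ≈ 0.772

tan(βl) = 6.04
Z_in = Z_0·(Z_L + jZ_0·tanβl)/(Z_0 + jZ_L·tanβl) = 9.76 − j7.97 Ω
Γ_s = (Z_in − Z_s)/(Z_in + Z_s) = (-65.2 − j7.97)/(84.8 − j7.97), |Γ_s| = 0.772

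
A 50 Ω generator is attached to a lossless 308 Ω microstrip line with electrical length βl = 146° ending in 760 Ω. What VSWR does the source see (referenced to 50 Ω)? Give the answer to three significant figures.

VSWR ≈ 11.3

tan(βl) = -0.675
Z_in = Z_0·(Z_L + jZ_0·tanβl)/(Z_0 + jZ_L·tanβl) = 293 + j280 Ω
Γ_s = (Z_in − Z_s)/(Z_in + Z_s) = (243 + j280)/(343 + j280), |Γ_s| = 0.838
VSWR = (1 + |Γ_s|)/(1 − |Γ_s|)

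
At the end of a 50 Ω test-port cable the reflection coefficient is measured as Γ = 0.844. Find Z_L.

Z_L ≈ 591 Ω

Z_L = Z_0·(1 + Γ)/(1 − Γ) = 50·(1.84)/(0.156)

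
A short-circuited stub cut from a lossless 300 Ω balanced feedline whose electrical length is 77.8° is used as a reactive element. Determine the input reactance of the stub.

tan(βl) = 4.63
For a short-circuited stub, Z_in = jZ_0·tan(βl)

X_in ≈ 1390 Ω (inductive)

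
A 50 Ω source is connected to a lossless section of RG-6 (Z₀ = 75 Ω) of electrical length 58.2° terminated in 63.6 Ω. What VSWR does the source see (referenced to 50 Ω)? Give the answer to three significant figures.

tan(βl) = 1.61
Z_in = Z_0·(Z_L + jZ_0·tanβl)/(Z_0 + jZ_L·tanβl) = 79.8 + j11.8 Ω
Γ_s = (Z_in − Z_s)/(Z_in + Z_s) = (29.8 + j11.8)/(130 + j11.8), |Γ_s| = 0.246
VSWR = (1 + |Γ_s|)/(1 − |Γ_s|)

VSWR ≈ 1.65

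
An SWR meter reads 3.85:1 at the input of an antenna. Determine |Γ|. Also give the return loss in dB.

|Γ| ≈ 0.588; return loss ≈ 4.62 dB

|Γ| = (S − 1)/(S + 1) = (3.85 − 1)/(3.85 + 1) = 2.85/4.85
RL = −20·log₁₀|Γ| = −20·log₁₀(0.588)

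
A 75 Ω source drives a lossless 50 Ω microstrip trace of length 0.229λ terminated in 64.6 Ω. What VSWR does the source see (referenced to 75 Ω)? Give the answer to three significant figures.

VSWR ≈ 1.93

βl = 2π × 0.229 = 82.4°
tan(βl) = 7.53
Z_in = Z_0·(Z_L + jZ_0·tanβl)/(Z_0 + jZ_L·tanβl) = 39 − j2.63 Ω
Γ_s = (Z_in − Z_s)/(Z_in + Z_s) = (-36 − j2.63)/(114 − j2.63), |Γ_s| = 0.317
VSWR = (1 + |Γ_s|)/(1 − |Γ_s|)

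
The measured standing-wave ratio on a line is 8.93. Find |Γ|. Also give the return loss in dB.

|Γ| ≈ 0.799; return loss ≈ 1.95 dB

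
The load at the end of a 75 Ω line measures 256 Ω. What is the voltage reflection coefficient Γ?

Γ = 0.547

Γ = (Z_L − Z_0)/(Z_L + Z_0) = (256 − 75)/(256 + 75) = 181/331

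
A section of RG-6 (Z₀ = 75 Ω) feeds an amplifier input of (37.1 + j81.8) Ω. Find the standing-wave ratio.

Γ = (Z_L − Z_0)/(Z_L + Z_0) = (-37.9 + j81.8)/(112.1 + j81.8)
|Γ| = 90.2/139 = 0.65
VSWR = (1 + |Γ|)/(1 − |Γ|) = 1.65/0.35

VSWR ≈ 4.71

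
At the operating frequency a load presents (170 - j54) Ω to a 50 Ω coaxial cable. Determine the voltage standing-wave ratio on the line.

VSWR ≈ 3.77

Γ = (Z_L − Z_0)/(Z_L + Z_0) = (120 − j54)/(220 − j54)
|Γ| = 132/227 = 0.581
VSWR = (1 + |Γ|)/(1 − |Γ|) = 1.58/0.419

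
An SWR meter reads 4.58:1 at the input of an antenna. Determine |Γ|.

|Γ| ≈ 0.642

|Γ| = (S − 1)/(S + 1) = (4.58 − 1)/(4.58 + 1) = 3.58/5.58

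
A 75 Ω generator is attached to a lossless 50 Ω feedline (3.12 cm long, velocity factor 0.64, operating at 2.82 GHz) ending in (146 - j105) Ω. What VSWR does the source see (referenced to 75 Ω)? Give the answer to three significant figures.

VSWR ≈ 3.07

λ = v/f = 0.64·c / 2.82 GHz = 0.0681 m
βl = 2π·l/λ = 2π × 0.458 = 165°
tan(βl) = -0.269
Z_in = Z_0·(Z_L + jZ_0·tanβl)/(Z_0 + jZ_L·tanβl) = 194 + j78 Ω
Γ_s = (Z_in − Z_s)/(Z_in + Z_s) = (119 + j78)/(269 + j78), |Γ_s| = 0.509
VSWR = (1 + |Γ_s|)/(1 − |Γ_s|)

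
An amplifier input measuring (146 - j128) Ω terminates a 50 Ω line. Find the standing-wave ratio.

VSWR ≈ 5.32

Γ = (Z_L − Z_0)/(Z_L + Z_0) = (96 − j128)/(196 − j128)
|Γ| = 160/234 = 0.683
VSWR = (1 + |Γ|)/(1 − |Γ|) = 1.68/0.317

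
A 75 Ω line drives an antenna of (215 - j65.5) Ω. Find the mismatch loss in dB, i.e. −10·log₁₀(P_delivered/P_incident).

mismatch loss ≈ 1.37 dB

Γ = (140 − j65.5)/(290 − j65.5), |Γ| = 0.52
|Γ|² = 0.27, so P_del/P_inc = 1 − |Γ|² = 0.73
ML = −10·log₁₀(1 − |Γ|²)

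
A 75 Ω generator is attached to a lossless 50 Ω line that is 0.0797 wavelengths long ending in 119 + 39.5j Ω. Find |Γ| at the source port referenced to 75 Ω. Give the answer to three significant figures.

|Γ| ≈ 0.357

βl = 2π × 0.0797 = 28.7°
tan(βl) = 0.547
Z_in = Z_0·(Z_L + jZ_0·tanβl)/(Z_0 + jZ_L·tanβl) = 76.6 − j58 Ω
Γ_s = (Z_in − Z_s)/(Z_in + Z_s) = (1.6 − j58)/(152 − j58), |Γ_s| = 0.357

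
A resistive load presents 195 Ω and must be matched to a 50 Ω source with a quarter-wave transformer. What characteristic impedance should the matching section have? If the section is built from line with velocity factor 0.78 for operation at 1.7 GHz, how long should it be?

Z_qwt = √(Z_0·R_L) = √(50 × 195) = √9750
λ = 0.78·c/f = 0.138 m, so l = λ/4 = 0.0344 m

Z_qwt ≈ 98.7 Ω; length ≈ 3.44 cm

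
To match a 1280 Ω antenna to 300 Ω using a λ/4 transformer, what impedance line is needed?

Z_qwt ≈ 620 Ω

Z_qwt = √(Z_0·R_L) = √(300 × 1280) = √384000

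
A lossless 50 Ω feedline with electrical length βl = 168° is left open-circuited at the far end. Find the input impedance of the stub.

Z_in ≈ +j235 Ω

tan(βl) = -0.213
For an open-circuited stub, Z_in = −jZ_0·cot(βl) = −jZ_0/tan(βl)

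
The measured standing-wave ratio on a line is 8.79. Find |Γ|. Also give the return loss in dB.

|Γ| = (S − 1)/(S + 1) = (8.79 − 1)/(8.79 + 1) = 7.79/9.79
RL = −20·log₁₀|Γ| = −20·log₁₀(0.796)

|Γ| ≈ 0.796; return loss ≈ 1.98 dB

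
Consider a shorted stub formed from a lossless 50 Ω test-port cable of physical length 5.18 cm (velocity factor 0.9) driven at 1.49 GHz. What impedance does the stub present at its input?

λ = v/f = 0.9·c / 1.49 GHz = 0.181 m
βl = 2π·l/λ = 2π × 0.286 = 103°
tan(βl) = -4.36
For a shorted stub, Z_in = jZ_0·tan(βl)

Z_in ≈ −j218 Ω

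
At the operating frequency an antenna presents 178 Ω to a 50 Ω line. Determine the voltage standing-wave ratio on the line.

VSWR ≈ 3.56

Γ = (178 − 50)/(178 + 50) = 0.561
VSWR = (1 + 0.561)/(1 − 0.561)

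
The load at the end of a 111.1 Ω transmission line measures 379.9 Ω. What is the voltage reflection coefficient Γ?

Γ = (Z_L − Z_0)/(Z_L + Z_0) = (379.9 − 111.1)/(379.9 + 111.1) = 268.8/491

Γ = 0.547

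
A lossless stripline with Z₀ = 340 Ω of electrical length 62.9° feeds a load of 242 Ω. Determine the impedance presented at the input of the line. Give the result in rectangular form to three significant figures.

Z_in ≈ 397 + j112 Ω

tan(βl) = tan(62.9°) = 1.95
Z_in = Z_0·(Z_L + jZ_0·tanβl)/(Z_0 + jZ_L·tanβl)
     = 340·(242 + j664)/(340 + j473)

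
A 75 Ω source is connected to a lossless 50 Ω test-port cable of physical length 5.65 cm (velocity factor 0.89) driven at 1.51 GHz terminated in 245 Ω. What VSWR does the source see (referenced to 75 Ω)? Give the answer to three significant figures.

VSWR ≈ 6.63

λ = v/f = 0.89·c / 1.51 GHz = 0.177 m
βl = 2π·l/λ = 2π × 0.32 = 115°
tan(βl) = -2.14
Z_in = Z_0·(Z_L + jZ_0·tanβl)/(Z_0 + jZ_L·tanβl) = 12.3 + j22.2 Ω
Γ_s = (Z_in − Z_s)/(Z_in + Z_s) = (-62.7 + j22.2)/(87.3 + j22.2), |Γ_s| = 0.738
VSWR = (1 + |Γ_s|)/(1 − |Γ_s|)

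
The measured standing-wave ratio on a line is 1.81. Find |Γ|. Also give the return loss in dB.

|Γ| = (S − 1)/(S + 1) = (1.81 − 1)/(1.81 + 1) = 0.81/2.81
RL = −20·log₁₀|Γ| = −20·log₁₀(0.288)

|Γ| ≈ 0.288; return loss ≈ 10.8 dB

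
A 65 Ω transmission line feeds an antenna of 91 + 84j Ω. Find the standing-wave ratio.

VSWR ≈ 2.97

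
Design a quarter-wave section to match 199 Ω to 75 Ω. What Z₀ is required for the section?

Z_qwt = √(Z_0·R_L) = √(75 × 199) = √14920

Z_qwt ≈ 122 Ω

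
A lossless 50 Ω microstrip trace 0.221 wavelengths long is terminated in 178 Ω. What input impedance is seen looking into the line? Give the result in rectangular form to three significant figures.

βl = 2π × 0.221 = 79.6°
tan(βl) = tan(79.6°) = 5.43
Z_in = Z_0·(Z_L + jZ_0·tanβl)/(Z_0 + jZ_L·tanβl)
     = 50·(178 + j271)/(50 + j966)

Z_in ≈ 14.5 − j8.46 Ω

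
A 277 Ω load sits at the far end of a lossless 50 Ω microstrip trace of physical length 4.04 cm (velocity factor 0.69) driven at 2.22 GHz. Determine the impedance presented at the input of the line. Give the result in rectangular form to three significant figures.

Z_in ≈ 46.8 + j93.2 Ω

λ = v/f = 0.69·c / 2.22 GHz = 0.0932 m
βl = 2π·l/λ = 2π × 0.433 = 156°
tan(βl) = tan(156°) = -0.446
Z_in = Z_0·(Z_L + jZ_0·tanβl)/(Z_0 + jZ_L·tanβl)
     = 50·(277 − j22.3)/(50 − j123)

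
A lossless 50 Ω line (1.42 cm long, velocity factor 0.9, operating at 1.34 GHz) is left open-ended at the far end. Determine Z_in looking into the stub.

λ = v/f = 0.9·c / 1.34 GHz = 0.201 m
βl = 2π·l/λ = 2π × 0.0705 = 25.4°
tan(βl) = 0.474
For an open-ended stub, Z_in = −jZ_0·cot(βl) = −jZ_0/tan(βl)

Z_in ≈ −j105 Ω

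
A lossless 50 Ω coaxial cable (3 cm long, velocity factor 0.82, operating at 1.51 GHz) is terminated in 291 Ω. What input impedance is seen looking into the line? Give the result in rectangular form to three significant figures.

Z_in ≈ 10.2 − j21.2 Ω

λ = v/f = 0.82·c / 1.51 GHz = 0.163 m
βl = 2π·l/λ = 2π × 0.184 = 66.3°
tan(βl) = tan(66.3°) = 2.28
Z_in = Z_0·(Z_L + jZ_0·tanβl)/(Z_0 + jZ_L·tanβl)
     = 50·(291 + j114)/(50 + j663)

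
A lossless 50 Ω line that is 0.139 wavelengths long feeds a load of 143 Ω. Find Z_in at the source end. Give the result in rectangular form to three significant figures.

Z_in ≈ 27.4 − j33.9 Ω

βl = 2π × 0.139 = 50°
tan(βl) = tan(50°) = 1.19
Z_in = Z_0·(Z_L + jZ_0·tanβl)/(Z_0 + jZ_L·tanβl)
     = 50·(143 + j59.7)/(50 + j171)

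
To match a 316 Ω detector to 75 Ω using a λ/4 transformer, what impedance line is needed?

Z_qwt ≈ 154 Ω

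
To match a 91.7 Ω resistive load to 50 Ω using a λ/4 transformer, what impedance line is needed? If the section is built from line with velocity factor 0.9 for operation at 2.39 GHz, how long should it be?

Z_qwt ≈ 67.7 Ω; length ≈ 2.82 cm

Z_qwt = √(Z_0·R_L) = √(50 × 91.7) = √4585
λ = 0.9·c/f = 0.113 m, so l = λ/4 = 0.0282 m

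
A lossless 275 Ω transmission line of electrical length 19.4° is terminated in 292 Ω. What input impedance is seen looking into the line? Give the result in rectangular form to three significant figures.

Z_in ≈ 288 − j10.8 Ω

tan(βl) = tan(19.4°) = 0.352
Z_in = Z_0·(Z_L + jZ_0·tanβl)/(Z_0 + jZ_L·tanβl)
     = 275·(292 + j96.8)/(275 + j103)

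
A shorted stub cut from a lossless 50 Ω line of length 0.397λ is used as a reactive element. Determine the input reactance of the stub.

βl = 2π × 0.397 = 143°
tan(βl) = -0.756
For a shorted stub, Z_in = jZ_0·tan(βl)

X_in ≈ -37.8 Ω (capacitive)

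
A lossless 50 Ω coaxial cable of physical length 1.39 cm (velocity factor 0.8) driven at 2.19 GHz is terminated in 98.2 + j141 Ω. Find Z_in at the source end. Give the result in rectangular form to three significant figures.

Z_in ≈ 26.5 − j73.7 Ω

λ = v/f = 0.8·c / 2.19 GHz = 0.11 m
βl = 2π·l/λ = 2π × 0.127 = 45.7°
tan(βl) = tan(45.7°) = 1.02
Z_in = Z_0·(Z_L + jZ_0·tanβl)/(Z_0 + jZ_L·tanβl)
     = 50·(98.2 + j192)/(-94.3 + j100)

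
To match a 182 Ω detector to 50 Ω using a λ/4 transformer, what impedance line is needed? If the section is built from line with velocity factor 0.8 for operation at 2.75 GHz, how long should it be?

Z_qwt = √(Z_0·R_L) = √(50 × 182) = √9100
λ = 0.8·c/f = 0.0873 m, so l = λ/4 = 0.0218 m

Z_qwt ≈ 95.4 Ω; length ≈ 2.18 cm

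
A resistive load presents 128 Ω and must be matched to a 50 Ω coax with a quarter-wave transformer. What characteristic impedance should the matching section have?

Z_qwt ≈ 80 Ω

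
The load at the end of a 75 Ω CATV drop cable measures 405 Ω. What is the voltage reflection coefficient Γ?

Γ = 0.688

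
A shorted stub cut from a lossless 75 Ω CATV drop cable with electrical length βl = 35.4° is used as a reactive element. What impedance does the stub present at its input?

tan(βl) = 0.711
For a shorted stub, Z_in = jZ_0·tan(βl)

Z_in ≈ +j53.3 Ω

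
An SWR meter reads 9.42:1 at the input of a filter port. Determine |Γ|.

|Γ| = (S − 1)/(S + 1) = (9.42 − 1)/(9.42 + 1) = 8.42/10.4

|Γ| ≈ 0.808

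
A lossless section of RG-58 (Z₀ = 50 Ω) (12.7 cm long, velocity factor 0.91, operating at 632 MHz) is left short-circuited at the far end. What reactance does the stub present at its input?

X_in ≈ -176 Ω (capacitive)

λ = v/f = 0.91·c / 632 MHz = 0.432 m
βl = 2π·l/λ = 2π × 0.294 = 106°
tan(βl) = -3.52
For a short-circuited stub, Z_in = jZ_0·tan(βl)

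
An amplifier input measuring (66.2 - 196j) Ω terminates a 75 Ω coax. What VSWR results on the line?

Γ = (Z_L − Z_0)/(Z_L + Z_0) = (-8.8 − j196)/(141.2 − j196)
|Γ| = 196/242 = 0.812
VSWR = (1 + |Γ|)/(1 − |Γ|) = 1.81/0.188

VSWR ≈ 9.65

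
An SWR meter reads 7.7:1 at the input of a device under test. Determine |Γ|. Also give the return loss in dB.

|Γ| ≈ 0.77; return loss ≈ 2.27 dB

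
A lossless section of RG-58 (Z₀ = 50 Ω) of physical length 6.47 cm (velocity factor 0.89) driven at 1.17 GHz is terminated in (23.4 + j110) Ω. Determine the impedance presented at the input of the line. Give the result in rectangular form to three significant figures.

Z_in ≈ 4.05 − j10.2 Ω

λ = v/f = 0.89·c / 1.17 GHz = 0.228 m
βl = 2π·l/λ = 2π × 0.284 = 102°
tan(βl) = tan(102°) = -4.68
Z_in = Z_0·(Z_L + jZ_0·tanβl)/(Z_0 + jZ_L·tanβl)
     = 50·(23.4 − j124)/(565 − j109)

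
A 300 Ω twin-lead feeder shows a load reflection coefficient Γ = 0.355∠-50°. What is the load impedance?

Z_L ≈ 392 − j244 Ω

Z_L = Z_0·(1 + Γ)/(1 − Γ) = 300·(1.23 − j0.272)/(0.772 + j0.272)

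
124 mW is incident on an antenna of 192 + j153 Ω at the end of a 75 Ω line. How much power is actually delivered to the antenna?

|Γ| = |(117 + j153)/(267 + j153)| = 0.626
|Γ|² = 0.392
P_refl = |Γ|²·P_inc = 48.6 mW, P_del = (1 − |Γ|²)·P_inc = 75.4 mW

P_delivered ≈ 75.4 mW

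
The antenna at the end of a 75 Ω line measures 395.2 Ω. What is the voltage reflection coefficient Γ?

Γ = (Z_L − Z_0)/(Z_L + Z_0) = (395.2 − 75)/(395.2 + 75) = 320.2/470.2

Γ = 0.681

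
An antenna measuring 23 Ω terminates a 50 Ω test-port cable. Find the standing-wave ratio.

VSWR ≈ 2.17

Γ = (23 − 50)/(23 + 50) = -0.37
VSWR = (1 + 0.37)/(1 − 0.37)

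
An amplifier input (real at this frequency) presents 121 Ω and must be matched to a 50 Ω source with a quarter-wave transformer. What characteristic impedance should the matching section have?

Z_qwt ≈ 77.8 Ω

Z_qwt = √(Z_0·R_L) = √(50 × 121) = √6050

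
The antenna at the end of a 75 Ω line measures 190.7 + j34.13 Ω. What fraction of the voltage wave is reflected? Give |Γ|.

Γ = (Z_L − Z_0)/(Z_L + Z_0) = (115.7 + j34.13)/(265.7 + j34.13)
|Γ| = 121/268

|Γ| ≈ 0.45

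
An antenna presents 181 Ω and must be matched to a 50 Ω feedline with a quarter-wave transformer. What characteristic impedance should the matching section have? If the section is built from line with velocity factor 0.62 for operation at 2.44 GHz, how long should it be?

Z_qwt ≈ 95.1 Ω; length ≈ 1.91 cm

Z_qwt = √(Z_0·R_L) = √(50 × 181) = √9050
λ = 0.62·c/f = 0.0762 m, so l = λ/4 = 0.0191 m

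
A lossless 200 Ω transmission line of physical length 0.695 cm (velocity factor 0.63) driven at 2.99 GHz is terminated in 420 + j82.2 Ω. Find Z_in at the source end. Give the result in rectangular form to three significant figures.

Z_in ≈ 205 − j164 Ω

λ = v/f = 0.63·c / 2.99 GHz = 0.0632 m
βl = 2π·l/λ = 2π × 0.11 = 39.6°
tan(βl) = tan(39.6°) = 0.827
Z_in = Z_0·(Z_L + jZ_0·tanβl)/(Z_0 + jZ_L·tanβl)
     = 200·(420 + j248)/(132 + j347)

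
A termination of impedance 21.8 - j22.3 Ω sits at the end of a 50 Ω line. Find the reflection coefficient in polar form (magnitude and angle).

Γ ≈ 0.478 ∠ -124°

Γ = (Z_L − Z_0)/(Z_L + Z_0) = (-28.2 − j22.3)/(71.8 − j22.3)
|Γ| = 36/75.2 = 0.478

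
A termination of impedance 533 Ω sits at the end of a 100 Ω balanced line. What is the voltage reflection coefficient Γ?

Γ = (Z_L − Z_0)/(Z_L + Z_0) = (533 − 100)/(533 + 100) = 433/633

Γ = 0.684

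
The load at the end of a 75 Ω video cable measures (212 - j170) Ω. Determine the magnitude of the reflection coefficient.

|Γ| ≈ 0.655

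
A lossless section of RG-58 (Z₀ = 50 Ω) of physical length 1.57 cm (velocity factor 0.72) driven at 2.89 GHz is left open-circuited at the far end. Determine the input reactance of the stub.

X_in ≈ -12.8 Ω (capacitive)

λ = v/f = 0.72·c / 2.89 GHz = 0.0747 m
βl = 2π·l/λ = 2π × 0.21 = 75.6°
tan(βl) = 3.9
For an open-circuited stub, Z_in = −jZ_0·cot(βl) = −jZ_0/tan(βl)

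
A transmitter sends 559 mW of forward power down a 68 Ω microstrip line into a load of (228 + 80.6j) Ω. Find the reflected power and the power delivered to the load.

|Γ| = |(160 + j80.6)/(296 + j80.6)| = 0.584
|Γ|² = 0.341
P_refl = |Γ|²·P_inc = 191 mW, P_del = (1 − |Γ|²)·P_inc = 368 mW

P_reflected ≈ 191 mW; P_delivered ≈ 368 mW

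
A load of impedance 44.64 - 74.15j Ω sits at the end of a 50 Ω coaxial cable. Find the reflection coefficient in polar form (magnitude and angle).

Γ ≈ 0.618 ∠ -56.1°

Γ = (Z_L − Z_0)/(Z_L + Z_0) = (-5.36 − j74.15)/(94.64 − j74.15)
|Γ| = 74.3/120 = 0.618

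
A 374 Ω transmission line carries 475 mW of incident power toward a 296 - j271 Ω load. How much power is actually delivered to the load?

|Γ| = |(-78 − j271)/(670 − j271)| = 0.39
|Γ|² = 0.152
P_refl = |Γ|²·P_inc = 72.3 mW, P_del = (1 − |Γ|²)·P_inc = 403 mW

P_delivered ≈ 403 mW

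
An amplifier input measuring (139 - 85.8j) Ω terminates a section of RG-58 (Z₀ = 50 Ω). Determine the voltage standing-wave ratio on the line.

VSWR ≈ 3.95

Γ = (Z_L − Z_0)/(Z_L + Z_0) = (89 − j85.8)/(189 − j85.8)
|Γ| = 124/208 = 0.596
VSWR = (1 + |Γ|)/(1 − |Γ|) = 1.6/0.404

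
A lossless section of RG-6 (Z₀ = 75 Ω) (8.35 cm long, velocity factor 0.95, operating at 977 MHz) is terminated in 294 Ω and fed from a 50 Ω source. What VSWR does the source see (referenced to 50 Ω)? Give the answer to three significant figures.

VSWR ≈ 2.79

λ = v/f = 0.95·c / 977 MHz = 0.292 m
βl = 2π·l/λ = 2π × 0.286 = 103°
tan(βl) = -4.32
Z_in = Z_0·(Z_L + jZ_0·tanβl)/(Z_0 + jZ_L·tanβl) = 20.1 + j16.2 Ω
Γ_s = (Z_in − Z_s)/(Z_in + Z_s) = (-29.9 + j16.2)/(70.1 + j16.2), |Γ_s| = 0.473
VSWR = (1 + |Γ_s|)/(1 − |Γ_s|)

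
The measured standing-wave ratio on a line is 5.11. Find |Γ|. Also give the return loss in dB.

|Γ| ≈ 0.673; return loss ≈ 3.44 dB

|Γ| = (S − 1)/(S + 1) = (5.11 − 1)/(5.11 + 1) = 4.11/6.11
RL = −20·log₁₀|Γ| = −20·log₁₀(0.673)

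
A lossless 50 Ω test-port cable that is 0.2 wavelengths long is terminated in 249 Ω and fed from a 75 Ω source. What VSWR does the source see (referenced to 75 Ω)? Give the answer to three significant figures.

VSWR ≈ 7.08

βl = 2π × 0.2 = 72°
tan(βl) = 3.08
Z_in = Z_0·(Z_L + jZ_0·tanβl)/(Z_0 + jZ_L·tanβl) = 11.1 − j15.5 Ω
Γ_s = (Z_in − Z_s)/(Z_in + Z_s) = (-63.9 − j15.5)/(86.1 − j15.5), |Γ_s| = 0.753
VSWR = (1 + |Γ_s|)/(1 − |Γ_s|)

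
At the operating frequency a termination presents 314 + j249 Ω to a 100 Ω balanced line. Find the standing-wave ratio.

Γ = (Z_L − Z_0)/(Z_L + Z_0) = (214 + j249)/(414 + j249)
|Γ| = 328/483 = 0.68
VSWR = (1 + |Γ|)/(1 − |Γ|) = 1.68/0.32

VSWR ≈ 5.24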